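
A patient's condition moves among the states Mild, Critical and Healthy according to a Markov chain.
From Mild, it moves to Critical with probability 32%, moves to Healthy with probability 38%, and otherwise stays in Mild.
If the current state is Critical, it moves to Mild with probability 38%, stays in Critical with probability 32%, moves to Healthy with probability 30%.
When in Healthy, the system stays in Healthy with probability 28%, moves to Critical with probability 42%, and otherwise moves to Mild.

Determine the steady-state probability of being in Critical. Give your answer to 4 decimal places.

Let the stationary distribution be π with π = πP and π_1 + π_2 + π_3 = 1.
π_1 = 0.3·π_1 + 0.38·π_2 + 0.3·π_3
π_2 = 0.32·π_1 + 0.32·π_2 + 0.42·π_3
Solving with the normalization constraint gives π = (0.3282, 0.3520, 0.3199).
So the stationary probability of Critical is 0.3520.

0.3520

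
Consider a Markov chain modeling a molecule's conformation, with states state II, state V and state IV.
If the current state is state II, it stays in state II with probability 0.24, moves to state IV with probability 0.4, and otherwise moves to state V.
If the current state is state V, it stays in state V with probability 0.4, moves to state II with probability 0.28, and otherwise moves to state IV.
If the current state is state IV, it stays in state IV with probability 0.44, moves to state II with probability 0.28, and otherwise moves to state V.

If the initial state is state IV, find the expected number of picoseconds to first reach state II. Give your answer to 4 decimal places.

Let t(s) be the expected number of picoseconds to first reach state II from state s, with t(state II) = 0. Conditioning on the first picosecond:
t(state V) = 1 + 0.4·t(state V) + 0.32·t(state IV)
t(state IV) = 1 + 0.28·t(state V) + 0.44·t(state IV)
Solving: t(state V) = 3.5714, t(state IV) = 3.5714.
Expected picoseconds from state IV to state II: 3.5714.

3.5714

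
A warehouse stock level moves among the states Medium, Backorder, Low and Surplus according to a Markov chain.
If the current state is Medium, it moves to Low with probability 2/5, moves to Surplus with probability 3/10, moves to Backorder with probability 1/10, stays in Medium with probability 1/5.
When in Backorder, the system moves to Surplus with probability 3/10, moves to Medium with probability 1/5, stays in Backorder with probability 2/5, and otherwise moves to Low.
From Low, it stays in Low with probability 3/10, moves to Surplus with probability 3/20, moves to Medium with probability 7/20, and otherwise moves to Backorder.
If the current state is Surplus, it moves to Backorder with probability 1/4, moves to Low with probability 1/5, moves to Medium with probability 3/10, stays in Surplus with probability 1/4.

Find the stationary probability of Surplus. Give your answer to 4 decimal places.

0.2493

Let the stationary distribution be π with π = πP and π_1 + π_2 + π_3 + π_4 = 1.
π_1 = 0.2·π_1 + 0.2·π_2 + 0.35·π_3 + 0.3·π_4
π_2 = 0.1·π_1 + 0.4·π_2 + 0.2·π_3 + 0.25·π_4
π_3 = 0.4·π_1 + 0.1·π_2 + 0.3·π_3 + 0.2·π_4
Solving with the normalization constraint gives π = (0.2632, 0.2327, 0.2548, 0.2493).
So the stationary probability of Surplus is 0.2493.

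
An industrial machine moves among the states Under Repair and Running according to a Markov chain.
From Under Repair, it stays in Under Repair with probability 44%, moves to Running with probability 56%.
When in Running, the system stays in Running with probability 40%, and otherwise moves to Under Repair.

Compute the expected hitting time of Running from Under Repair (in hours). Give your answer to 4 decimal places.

1.7857

Let t(s) be the expected number of hours to first reach Running from state s, with t(Running) = 0. Conditioning on the first hour:
t(Under Repair) = 1 + 0.44·t(Under Repair)
Solving: t(Under Repair) = 1.7857.
Expected hours from Under Repair to Running: 1.7857.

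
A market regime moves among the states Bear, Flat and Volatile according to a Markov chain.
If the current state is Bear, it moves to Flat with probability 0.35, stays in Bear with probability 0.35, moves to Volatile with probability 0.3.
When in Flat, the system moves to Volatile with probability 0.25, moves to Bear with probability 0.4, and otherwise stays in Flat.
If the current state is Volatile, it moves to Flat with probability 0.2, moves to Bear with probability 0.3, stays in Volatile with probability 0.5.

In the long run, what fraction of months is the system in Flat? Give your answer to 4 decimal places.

Let the stationary distribution be π with π = πP and π_1 + π_2 + π_3 = 1.
π_1 = 0.35·π_1 + 0.4·π_2 + 0.3·π_3
π_2 = 0.35·π_1 + 0.35·π_2 + 0.2·π_3
Solving with the normalization constraint gives π = (0.3470, 0.2965, 0.3565).
So the stationary probability of Flat is 0.2965.

0.2965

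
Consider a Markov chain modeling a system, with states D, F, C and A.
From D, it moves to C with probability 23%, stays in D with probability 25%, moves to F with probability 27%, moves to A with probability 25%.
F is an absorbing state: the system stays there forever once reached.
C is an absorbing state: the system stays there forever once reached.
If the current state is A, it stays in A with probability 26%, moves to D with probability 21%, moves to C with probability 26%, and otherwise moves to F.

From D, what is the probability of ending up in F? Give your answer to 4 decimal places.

0.5319

Let h(s) be the probability of absorption at F starting from transient state s. Then h(F) = 1 and h(C) = 0. By first-step analysis:
h(D) = 0.25·h(D) + 0.27·1 + 0.23·0 + 0.25·h(A)
h(A) = 0.21·h(D) + 0.27·1 + 0.26·0 + 0.26·h(A)
Solving: h(D) = 0.5319, h(A) = 0.5158.
Starting from D, the probability is 0.5319.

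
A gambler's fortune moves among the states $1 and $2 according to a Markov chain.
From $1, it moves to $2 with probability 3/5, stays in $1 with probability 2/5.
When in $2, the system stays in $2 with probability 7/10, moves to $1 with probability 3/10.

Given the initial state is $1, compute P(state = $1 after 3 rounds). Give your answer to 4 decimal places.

Propagate the distribution vector 3 rounds from $1.
After 0 rounds: (1.0000, 0.0000)
After 1 round: (0.4000, 0.6000)
After 2 rounds: (0.3400, 0.6600)
After 3 rounds: (0.3340, 0.6660)
P(in $1 after 3 rounds) = 0.3340

0.3340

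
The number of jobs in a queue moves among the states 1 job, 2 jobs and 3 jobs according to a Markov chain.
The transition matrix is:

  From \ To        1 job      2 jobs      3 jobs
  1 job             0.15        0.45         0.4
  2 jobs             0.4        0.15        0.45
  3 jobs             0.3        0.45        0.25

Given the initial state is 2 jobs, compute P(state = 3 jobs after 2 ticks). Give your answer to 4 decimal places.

Sum over the intermediate state after 1 tick:
P = P(2 jobs→1 job)·P(1 job→3 jobs) + P(2 jobs→2 jobs)·P(2 jobs→3 jobs) + P(2 jobs→3 jobs)·P(3 jobs→3 jobs)
  = 0.4×0.4 + 0.15×0.45 + 0.45×0.25
  = 0.1600 + 0.0675 + 0.1125 = 0.3400

0.3400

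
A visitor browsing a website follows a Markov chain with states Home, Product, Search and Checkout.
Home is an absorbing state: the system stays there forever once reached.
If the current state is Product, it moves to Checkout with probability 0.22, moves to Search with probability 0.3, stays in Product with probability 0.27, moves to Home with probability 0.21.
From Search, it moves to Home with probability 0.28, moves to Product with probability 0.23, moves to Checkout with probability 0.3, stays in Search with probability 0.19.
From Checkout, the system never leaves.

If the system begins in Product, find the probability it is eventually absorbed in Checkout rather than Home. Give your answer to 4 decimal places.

Let h(s) be the probability of absorption at Checkout starting from transient state s. Then h(Checkout) = 1 and h(Home) = 0. By first-step analysis:
h(Product) = 0.21·0 + 0.27·h(Product) + 0.3·h(Search) + 0.22·1
h(Search) = 0.28·0 + 0.23·h(Product) + 0.19·h(Search) + 0.3·1
Solving: h(Product) = 0.5135, h(Search) = 0.5162.
Starting from Product, the probability is 0.5135.

0.5135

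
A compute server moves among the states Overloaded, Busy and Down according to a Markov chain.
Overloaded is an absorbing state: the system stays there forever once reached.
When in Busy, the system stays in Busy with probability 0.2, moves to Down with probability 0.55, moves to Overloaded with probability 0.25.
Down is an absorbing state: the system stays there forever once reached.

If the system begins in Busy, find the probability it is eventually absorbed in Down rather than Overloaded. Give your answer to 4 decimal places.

Let h(s) be the probability of absorption at Down starting from transient state s. Then h(Down) = 1 and h(Overloaded) = 0. By first-step analysis:
h(Busy) = 0.25·0 + 0.2·h(Busy) + 0.55·1
Solving: h(Busy) = 0.6875.
Starting from Busy, the probability is 0.6875.

0.6875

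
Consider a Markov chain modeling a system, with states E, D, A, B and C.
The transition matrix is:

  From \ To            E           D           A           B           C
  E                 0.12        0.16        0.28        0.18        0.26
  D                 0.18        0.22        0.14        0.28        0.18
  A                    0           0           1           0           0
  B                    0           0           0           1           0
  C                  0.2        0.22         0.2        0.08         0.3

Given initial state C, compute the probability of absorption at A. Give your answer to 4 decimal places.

Let h(s) be the probability of absorption at A starting from transient state s. Then h(A) = 1 and h(B) = 0. By first-step analysis:
h(E) = 0.12·h(E) + 0.16·h(D) + 0.28·1 + 0.18·0 + 0.26·h(C)
h(D) = 0.18·h(E) + 0.22·h(D) + 0.14·1 + 0.28·0 + 0.18·h(C)
h(C) = 0.2·h(E) + 0.22·h(D) + 0.2·1 + 0.08·0 + 0.3·h(C)
Solving: h(E) = 0.5742, h(D) = 0.4483, h(C) = 0.5907.
Starting from C, the probability is 0.5907.

0.5907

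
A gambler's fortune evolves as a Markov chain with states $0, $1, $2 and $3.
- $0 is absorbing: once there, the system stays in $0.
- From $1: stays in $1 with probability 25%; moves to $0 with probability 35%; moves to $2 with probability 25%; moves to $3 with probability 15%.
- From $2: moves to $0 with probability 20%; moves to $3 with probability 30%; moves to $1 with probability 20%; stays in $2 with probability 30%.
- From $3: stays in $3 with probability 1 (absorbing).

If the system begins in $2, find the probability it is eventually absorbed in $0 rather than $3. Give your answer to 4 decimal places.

Let h(s) be the probability of absorption at $0 starting from transient state s. Then h($0) = 1 and h($3) = 0. By first-step analysis:
h($1) = 0.35·1 + 0.25·h($1) + 0.25·h($2) + 0.15·0
h($2) = 0.2·1 + 0.2·h($1) + 0.3·h($2) + 0.3·0
Solving: h($1) = 0.6211, h($2) = 0.4632.
Starting from $2, the probability is 0.4632.

0.4632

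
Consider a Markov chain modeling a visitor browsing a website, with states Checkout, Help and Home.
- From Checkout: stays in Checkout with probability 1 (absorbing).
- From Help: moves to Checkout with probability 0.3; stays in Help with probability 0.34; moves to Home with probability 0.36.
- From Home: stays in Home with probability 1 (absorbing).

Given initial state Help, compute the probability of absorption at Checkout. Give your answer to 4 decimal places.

0.4545

Let h(s) be the probability of absorption at Checkout starting from transient state s. Then h(Checkout) = 1 and h(Home) = 0. By first-step analysis:
h(Help) = 0.3·1 + 0.34·h(Help) + 0.36·0
Solving: h(Help) = 0.4545.
Starting from Help, the probability is 0.4545.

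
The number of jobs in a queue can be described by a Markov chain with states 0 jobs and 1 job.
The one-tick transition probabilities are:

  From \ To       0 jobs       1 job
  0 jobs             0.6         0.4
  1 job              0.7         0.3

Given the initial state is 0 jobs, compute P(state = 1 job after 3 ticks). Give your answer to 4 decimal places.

0.3640

Propagate the distribution vector 3 ticks from 0 jobs.
After 0 ticks: (1.0000, 0.0000)
After 1 tick: (0.6000, 0.4000)
After 2 ticks: (0.6400, 0.3600)
After 3 ticks: (0.6360, 0.3640)
P(in 1 job after 3 ticks) = 0.3640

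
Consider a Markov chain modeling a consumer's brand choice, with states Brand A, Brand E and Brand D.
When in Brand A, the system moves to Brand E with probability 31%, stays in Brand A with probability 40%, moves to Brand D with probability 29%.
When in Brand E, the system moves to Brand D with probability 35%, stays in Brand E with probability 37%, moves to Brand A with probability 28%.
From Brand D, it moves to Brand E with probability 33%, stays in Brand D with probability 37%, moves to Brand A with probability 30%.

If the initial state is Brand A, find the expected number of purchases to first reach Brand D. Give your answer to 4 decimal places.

Let t(s) be the expected number of purchases to first reach Brand D from state s, with t(Brand D) = 0. Conditioning on the first purchase:
t(Brand A) = 1 + 0.4·t(Brand A) + 0.31·t(Brand E)
t(Brand E) = 1 + 0.28·t(Brand A) + 0.37·t(Brand E)
Solving: t(Brand A) = 3.2280, t(Brand E) = 3.0220.
Expected purchases from Brand A to Brand D: 3.2280.

3.2280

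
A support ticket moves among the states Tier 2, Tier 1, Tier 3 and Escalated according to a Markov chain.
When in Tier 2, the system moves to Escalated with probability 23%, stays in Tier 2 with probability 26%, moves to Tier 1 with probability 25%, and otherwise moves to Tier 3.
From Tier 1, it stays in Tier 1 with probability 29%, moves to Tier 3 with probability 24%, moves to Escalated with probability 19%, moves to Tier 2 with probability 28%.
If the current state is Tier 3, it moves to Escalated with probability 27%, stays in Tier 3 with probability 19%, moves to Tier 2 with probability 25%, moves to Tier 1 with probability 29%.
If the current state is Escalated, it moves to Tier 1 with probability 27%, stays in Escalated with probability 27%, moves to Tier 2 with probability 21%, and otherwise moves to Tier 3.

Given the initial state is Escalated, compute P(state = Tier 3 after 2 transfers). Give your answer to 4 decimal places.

Propagate the distribution vector 2 transfers from Escalated.
After 0 transfers: (0.0000, 0.0000, 0.0000, 1.0000)
After 1 transfer: (0.2100, 0.2700, 0.2500, 0.2700)
After 2 transfers: (0.2494, 0.2762, 0.2344, 0.2400)
P(in Tier 3 after 2 transfers) = 0.2344

0.2344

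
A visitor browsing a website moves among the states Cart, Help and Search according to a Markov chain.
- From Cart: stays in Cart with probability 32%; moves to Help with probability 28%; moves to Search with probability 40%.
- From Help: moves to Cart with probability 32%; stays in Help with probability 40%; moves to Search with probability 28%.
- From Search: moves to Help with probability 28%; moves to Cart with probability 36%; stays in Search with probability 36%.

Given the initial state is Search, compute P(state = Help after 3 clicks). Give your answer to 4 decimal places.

Propagate the distribution vector 3 clicks from Search.
After 0 clicks: (0.0000, 0.0000, 1.0000)
After 1 click: (0.3600, 0.2800, 0.3600)
After 2 clicks: (0.3344, 0.3136, 0.3520)
After 3 clicks: (0.3341, 0.3176, 0.3483)
P(in Help after 3 clicks) = 0.3176

0.3176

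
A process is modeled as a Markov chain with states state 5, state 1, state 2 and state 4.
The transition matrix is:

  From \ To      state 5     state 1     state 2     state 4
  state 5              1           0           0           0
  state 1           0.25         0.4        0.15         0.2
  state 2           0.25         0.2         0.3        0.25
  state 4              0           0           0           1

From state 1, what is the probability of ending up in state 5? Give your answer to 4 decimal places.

Let h(s) be the probability of absorption at state 5 starting from transient state s. Then h(state 5) = 1 and h(state 4) = 0. By first-step analysis:
h(state 1) = 0.25·1 + 0.4·h(state 1) + 0.15·h(state 2) + 0.2·0
h(state 2) = 0.25·1 + 0.2·h(state 1) + 0.3·h(state 2) + 0.25·0
Solving: h(state 1) = 0.5449, h(state 2) = 0.5128.
Starting from state 1, the probability is 0.5449.

0.5449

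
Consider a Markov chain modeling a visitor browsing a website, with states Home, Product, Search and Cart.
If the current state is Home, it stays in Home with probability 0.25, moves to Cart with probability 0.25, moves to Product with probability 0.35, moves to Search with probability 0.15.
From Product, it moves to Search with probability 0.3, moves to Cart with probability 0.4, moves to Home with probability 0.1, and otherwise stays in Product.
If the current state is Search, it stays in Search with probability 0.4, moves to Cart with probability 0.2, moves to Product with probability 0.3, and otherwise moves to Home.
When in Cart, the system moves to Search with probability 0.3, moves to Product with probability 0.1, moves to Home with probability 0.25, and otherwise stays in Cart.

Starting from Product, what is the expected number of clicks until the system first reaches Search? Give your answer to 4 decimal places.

Let t(s) be the expected number of clicks to first reach Search from state s, with t(Search) = 0. Conditioning on the first click:
t(Home) = 1 + 0.25·t(Home) + 0.35·t(Product) + 0.25·t(Cart)
t(Product) = 1 + 0.1·t(Home) + 0.2·t(Product) + 0.4·t(Cart)
t(Cart) = 1 + 0.25·t(Home) + 0.1·t(Product) + 0.35·t(Cart)
Solving: t(Home) = 4.2943, t(Product) = 3.6637, t(Cart) = 3.7538.
Expected clicks from Product to Search: 3.6637.

3.6637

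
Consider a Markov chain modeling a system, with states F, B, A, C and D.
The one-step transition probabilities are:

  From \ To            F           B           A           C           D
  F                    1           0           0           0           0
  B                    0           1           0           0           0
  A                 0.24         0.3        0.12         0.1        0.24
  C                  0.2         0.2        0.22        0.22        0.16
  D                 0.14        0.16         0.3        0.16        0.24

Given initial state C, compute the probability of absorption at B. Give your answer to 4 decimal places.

0.5203

Let h(s) be the probability of absorption at B starting from transient state s. Then h(B) = 1 and h(F) = 0. By first-step analysis:
h(A) = 0.24·0 + 0.3·1 + 0.12·h(A) + 0.1·h(C) + 0.24·h(D)
h(C) = 0.2·0 + 0.2·1 + 0.22·h(A) + 0.22·h(C) + 0.16·h(D)
h(D) = 0.14·0 + 0.16·1 + 0.3·h(A) + 0.16·h(C) + 0.24·h(D)
Solving: h(A) = 0.5461, h(C) = 0.5203, h(D) = 0.5356.
Starting from C, the probability is 0.5203.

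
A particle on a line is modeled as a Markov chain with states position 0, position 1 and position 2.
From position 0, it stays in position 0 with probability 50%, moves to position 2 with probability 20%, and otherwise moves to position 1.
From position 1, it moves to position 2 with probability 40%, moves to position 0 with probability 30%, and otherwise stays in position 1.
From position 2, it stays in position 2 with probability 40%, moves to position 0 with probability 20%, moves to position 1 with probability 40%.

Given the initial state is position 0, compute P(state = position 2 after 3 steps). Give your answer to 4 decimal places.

Propagate the distribution vector 3 steps from position 0.
After 0 steps: (1.0000, 0.0000, 0.0000)
After 1 step: (0.5000, 0.3000, 0.2000)
After 2 steps: (0.3800, 0.3200, 0.3000)
After 3 steps: (0.3460, 0.3300, 0.3240)
P(in position 2 after 3 steps) = 0.3240

0.3240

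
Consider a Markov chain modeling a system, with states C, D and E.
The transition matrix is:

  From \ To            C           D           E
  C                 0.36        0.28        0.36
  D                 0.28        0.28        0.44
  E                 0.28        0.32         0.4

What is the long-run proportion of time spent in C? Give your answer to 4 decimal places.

0.3043

Let the stationary distribution be π with π = πP and π_1 + π_2 + π_3 = 1.
π_1 = 0.36·π_1 + 0.28·π_2 + 0.28·π_3
π_2 = 0.28·π_1 + 0.28·π_2 + 0.32·π_3
Solving with the normalization constraint gives π = (0.3043, 0.2960, 0.3997).
So the stationary probability of C is 0.3043.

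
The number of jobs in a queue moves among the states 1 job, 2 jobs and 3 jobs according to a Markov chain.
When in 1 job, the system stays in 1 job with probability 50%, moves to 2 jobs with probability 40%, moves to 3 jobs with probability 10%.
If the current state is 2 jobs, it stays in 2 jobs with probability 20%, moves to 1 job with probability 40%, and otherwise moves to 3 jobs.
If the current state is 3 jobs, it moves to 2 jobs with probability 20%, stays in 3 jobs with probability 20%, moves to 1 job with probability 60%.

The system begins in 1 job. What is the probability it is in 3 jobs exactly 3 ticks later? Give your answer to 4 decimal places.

Propagate the distribution vector 3 ticks from 1 job.
After 0 ticks: (1.0000, 0.0000, 0.0000)
After 1 tick: (0.5000, 0.4000, 0.1000)
After 2 ticks: (0.4700, 0.3000, 0.2300)
After 3 ticks: (0.4930, 0.2940, 0.2130)
P(in 3 jobs after 3 ticks) = 0.2130

0.2130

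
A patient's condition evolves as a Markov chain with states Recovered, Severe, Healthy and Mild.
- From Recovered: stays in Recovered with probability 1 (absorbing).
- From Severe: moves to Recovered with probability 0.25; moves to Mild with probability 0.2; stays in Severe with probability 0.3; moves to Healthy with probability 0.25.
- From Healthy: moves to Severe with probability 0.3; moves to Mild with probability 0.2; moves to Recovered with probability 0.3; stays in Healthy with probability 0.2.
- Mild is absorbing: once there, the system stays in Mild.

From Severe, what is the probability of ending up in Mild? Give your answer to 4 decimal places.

Let h(s) be the probability of absorption at Mild starting from transient state s. Then h(Mild) = 1 and h(Recovered) = 0. By first-step analysis:
h(Severe) = 0.25·0 + 0.3·h(Severe) + 0.25·h(Healthy) + 0.2·1
h(Healthy) = 0.3·0 + 0.3·h(Severe) + 0.2·h(Healthy) + 0.2·1
Solving: h(Severe) = 0.4330, h(Healthy) = 0.4124.
Starting from Severe, the probability is 0.4330.

0.4330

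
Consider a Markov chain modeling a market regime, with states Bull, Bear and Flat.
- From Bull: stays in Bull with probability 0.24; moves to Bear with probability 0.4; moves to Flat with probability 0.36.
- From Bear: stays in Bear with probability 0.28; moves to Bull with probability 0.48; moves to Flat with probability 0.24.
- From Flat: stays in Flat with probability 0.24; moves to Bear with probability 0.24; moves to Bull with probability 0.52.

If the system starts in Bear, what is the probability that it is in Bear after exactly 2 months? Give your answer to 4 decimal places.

0.3280

Sum over the intermediate state after 1 month:
P = P(Bear→Bull)·P(Bull→Bear) + P(Bear→Bear)·P(Bear→Bear) + P(Bear→Flat)·P(Flat→Bear)
  = 0.48×0.4 + 0.28×0.28 + 0.24×0.24
  = 0.1920 + 0.0784 + 0.0576 = 0.3280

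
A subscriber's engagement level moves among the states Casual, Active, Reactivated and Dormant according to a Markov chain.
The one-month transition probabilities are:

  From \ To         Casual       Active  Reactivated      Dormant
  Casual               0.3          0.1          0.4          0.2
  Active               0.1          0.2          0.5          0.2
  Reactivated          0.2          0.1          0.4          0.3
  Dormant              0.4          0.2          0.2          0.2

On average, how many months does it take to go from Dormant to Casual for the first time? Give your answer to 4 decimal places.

Let t(s) be the expected number of months to first reach Casual from state s, with t(Casual) = 0. Conditioning on the first month:
t(Active) = 1 + 0.2·t(Active) + 0.5·t(Reactivated) + 0.2·t(Dormant)
t(Reactivated) = 1 + 0.1·t(Active) + 0.4·t(Reactivated) + 0.3·t(Dormant)
t(Dormant) = 1 + 0.2·t(Active) + 0.2·t(Reactivated) + 0.2·t(Dormant)
Solving: t(Active) = 4.7479, t(Reactivated) = 4.2017, t(Dormant) = 3.4874.
Expected months from Dormant to Casual: 3.4874.

3.4874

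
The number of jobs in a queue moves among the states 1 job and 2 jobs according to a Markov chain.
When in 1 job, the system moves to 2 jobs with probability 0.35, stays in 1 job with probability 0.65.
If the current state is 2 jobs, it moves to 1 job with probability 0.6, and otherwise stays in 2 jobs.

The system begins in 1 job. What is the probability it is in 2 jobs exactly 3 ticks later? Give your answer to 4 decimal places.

Propagate the distribution vector 3 ticks from 1 job.
After 0 ticks: (1.0000, 0.0000)
After 1 tick: (0.6500, 0.3500)
After 2 ticks: (0.6325, 0.3675)
After 3 ticks: (0.6316, 0.3684)
P(in 2 jobs after 3 ticks) = 0.3684

0.3684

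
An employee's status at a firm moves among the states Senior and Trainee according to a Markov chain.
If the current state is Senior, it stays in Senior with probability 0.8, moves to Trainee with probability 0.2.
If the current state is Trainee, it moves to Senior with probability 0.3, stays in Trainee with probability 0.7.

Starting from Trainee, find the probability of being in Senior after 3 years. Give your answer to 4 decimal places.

0.5250

Propagate the distribution vector 3 years from Trainee.
After 0 years: (0.0000, 1.0000)
After 1 year: (0.3000, 0.7000)
After 2 years: (0.4500, 0.5500)
After 3 years: (0.5250, 0.4750)
P(in Senior after 3 years) = 0.5250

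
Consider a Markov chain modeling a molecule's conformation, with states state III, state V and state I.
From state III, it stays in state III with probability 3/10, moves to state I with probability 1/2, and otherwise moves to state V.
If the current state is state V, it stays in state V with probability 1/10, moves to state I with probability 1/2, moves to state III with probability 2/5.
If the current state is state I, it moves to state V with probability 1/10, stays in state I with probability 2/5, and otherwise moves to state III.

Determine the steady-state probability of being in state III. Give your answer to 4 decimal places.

Let the stationary distribution be π with π = πP and π_1 + π_2 + π_3 = 1.
π_1 = 0.3·π_1 + 0.4·π_2 + 0.5·π_3
π_2 = 0.2·π_1 + 0.1·π_2 + 0.1·π_3
Solving with the normalization constraint gives π = (0.4050, 0.1405, 0.4545).
So the stationary probability of state III is 0.4050.

0.4050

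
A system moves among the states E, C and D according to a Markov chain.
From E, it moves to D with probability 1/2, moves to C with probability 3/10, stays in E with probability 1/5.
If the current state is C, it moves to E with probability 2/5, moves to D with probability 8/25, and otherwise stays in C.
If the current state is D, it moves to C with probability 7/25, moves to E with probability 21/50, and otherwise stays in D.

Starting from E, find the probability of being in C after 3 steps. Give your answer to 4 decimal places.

0.2874

Propagate the distribution vector 3 steps from E.
After 0 steps: (1.0000, 0.0000, 0.0000)
After 1 step: (0.2000, 0.3000, 0.5000)
After 2 steps: (0.3700, 0.2840, 0.3460)
After 3 steps: (0.3329, 0.2874, 0.3797)
P(in C after 3 steps) = 0.2874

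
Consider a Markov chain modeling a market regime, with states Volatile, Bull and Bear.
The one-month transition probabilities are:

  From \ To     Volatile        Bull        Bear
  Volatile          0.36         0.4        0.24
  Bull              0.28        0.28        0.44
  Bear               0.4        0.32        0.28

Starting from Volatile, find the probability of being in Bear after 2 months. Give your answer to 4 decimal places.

0.3296

Sum over the intermediate state after 1 month:
P = P(Volatile→Volatile)·P(Volatile→Bear) + P(Volatile→Bull)·P(Bull→Bear) + P(Volatile→Bear)·P(Bear→Bear)
  = 0.36×0.24 + 0.4×0.44 + 0.24×0.28
  = 0.0864 + 0.1760 + 0.0672 = 0.3296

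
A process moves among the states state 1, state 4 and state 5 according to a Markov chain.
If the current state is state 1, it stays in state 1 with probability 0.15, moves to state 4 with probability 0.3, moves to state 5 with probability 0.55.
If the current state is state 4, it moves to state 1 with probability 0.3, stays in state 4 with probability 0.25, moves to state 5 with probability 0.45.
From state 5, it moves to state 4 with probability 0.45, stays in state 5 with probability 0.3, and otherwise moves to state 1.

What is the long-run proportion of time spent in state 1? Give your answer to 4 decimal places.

0.2429

Let the stationary distribution be π with π = πP and π_1 + π_2 + π_3 = 1.
π_1 = 0.15·π_1 + 0.3·π_2 + 0.25·π_3
π_2 = 0.3·π_1 + 0.25·π_2 + 0.45·π_3
Solving with the normalization constraint gives π = (0.2429, 0.3446, 0.4124).
So the stationary probability of state 1 is 0.2429.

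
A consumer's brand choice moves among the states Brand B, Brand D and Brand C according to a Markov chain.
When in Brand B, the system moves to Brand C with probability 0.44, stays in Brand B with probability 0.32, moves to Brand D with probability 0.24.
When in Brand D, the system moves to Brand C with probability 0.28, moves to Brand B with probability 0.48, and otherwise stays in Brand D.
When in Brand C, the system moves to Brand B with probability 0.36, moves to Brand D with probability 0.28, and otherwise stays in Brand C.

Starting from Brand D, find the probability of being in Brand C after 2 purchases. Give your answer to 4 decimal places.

0.3792

Sum over the intermediate state after 1 purchase:
P = P(Brand D→Brand B)·P(Brand B→Brand C) + P(Brand D→Brand D)·P(Brand D→Brand C) + P(Brand D→Brand C)·P(Brand C→Brand C)
  = 0.48×0.44 + 0.24×0.28 + 0.28×0.36
  = 0.2112 + 0.0672 + 0.1008 = 0.3792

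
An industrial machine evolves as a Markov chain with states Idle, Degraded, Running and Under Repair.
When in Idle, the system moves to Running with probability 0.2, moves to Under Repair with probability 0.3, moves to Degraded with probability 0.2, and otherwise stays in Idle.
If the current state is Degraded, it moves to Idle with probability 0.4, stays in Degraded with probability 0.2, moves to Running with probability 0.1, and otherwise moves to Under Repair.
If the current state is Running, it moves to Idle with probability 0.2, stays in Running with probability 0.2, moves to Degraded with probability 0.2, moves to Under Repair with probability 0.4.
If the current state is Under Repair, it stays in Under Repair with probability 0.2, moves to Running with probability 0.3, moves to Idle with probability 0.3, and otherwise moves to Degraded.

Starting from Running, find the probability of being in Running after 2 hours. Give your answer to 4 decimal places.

Propagate the distribution vector 2 hours from Running.
After 0 hours: (0.0000, 0.0000, 1.0000, 0.0000)
After 1 hour: (0.2000, 0.2000, 0.2000, 0.4000)
After 2 hours: (0.3000, 0.2000, 0.2200, 0.2800)
P(in Running after 2 hours) = 0.2200

0.2200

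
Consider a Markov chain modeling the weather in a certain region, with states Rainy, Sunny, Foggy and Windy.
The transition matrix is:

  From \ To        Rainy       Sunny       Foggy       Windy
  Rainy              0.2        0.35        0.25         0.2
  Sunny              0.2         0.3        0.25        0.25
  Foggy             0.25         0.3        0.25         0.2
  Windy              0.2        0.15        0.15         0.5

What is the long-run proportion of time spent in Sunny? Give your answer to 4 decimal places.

Let the stationary distribution be π with π = πP and π_1 + π_2 + π_3 + π_4 = 1.
π_1 = 0.2·π_1 + 0.2·π_2 + 0.25·π_3 + 0.2·π_4
π_2 = 0.35·π_1 + 0.3·π_2 + 0.3·π_3 + 0.15·π_4
π_3 = 0.25·π_1 + 0.25·π_2 + 0.25·π_3 + 0.15·π_4
Solving with the normalization constraint gives π = (0.2110, 0.2649, 0.2195, 0.3046).
So the stationary probability of Sunny is 0.2649.

0.2649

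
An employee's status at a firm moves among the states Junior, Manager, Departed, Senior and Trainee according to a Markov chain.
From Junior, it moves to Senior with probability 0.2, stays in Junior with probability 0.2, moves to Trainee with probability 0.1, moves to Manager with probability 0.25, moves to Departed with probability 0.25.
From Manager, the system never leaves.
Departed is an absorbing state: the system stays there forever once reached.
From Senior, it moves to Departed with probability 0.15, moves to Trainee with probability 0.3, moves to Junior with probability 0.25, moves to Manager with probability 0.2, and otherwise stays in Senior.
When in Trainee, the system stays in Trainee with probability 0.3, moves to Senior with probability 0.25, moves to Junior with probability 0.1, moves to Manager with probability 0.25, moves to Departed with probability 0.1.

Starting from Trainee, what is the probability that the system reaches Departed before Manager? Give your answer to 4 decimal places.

Let h(s) be the probability of absorption at Departed starting from transient state s. Then h(Departed) = 1 and h(Manager) = 0. By first-step analysis:
h(Junior) = 0.2·h(Junior) + 0.25·0 + 0.25·1 + 0.2·h(Senior) + 0.1·h(Trainee)
h(Senior) = 0.25·h(Junior) + 0.2·0 + 0.15·1 + 0.1·h(Senior) + 0.3·h(Trainee)
h(Trainee) = 0.1·h(Junior) + 0.25·0 + 0.1·1 + 0.25·h(Senior) + 0.3·h(Trainee)
Solving: h(Junior) = 0.4603, h(Senior) = 0.4133, h(Trainee) = 0.3562.
Starting from Trainee, the probability is 0.3562.

0.3562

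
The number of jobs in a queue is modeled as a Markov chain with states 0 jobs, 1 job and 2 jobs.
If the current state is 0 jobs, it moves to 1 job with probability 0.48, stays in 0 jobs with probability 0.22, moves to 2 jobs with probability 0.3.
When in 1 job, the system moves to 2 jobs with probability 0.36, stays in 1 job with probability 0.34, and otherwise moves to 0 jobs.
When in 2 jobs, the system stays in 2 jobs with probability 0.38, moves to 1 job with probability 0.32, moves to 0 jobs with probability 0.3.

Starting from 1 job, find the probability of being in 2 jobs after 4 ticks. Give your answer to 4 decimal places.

0.3503

Propagate the distribution vector 4 ticks from 1 job.
After 0 ticks: (0.0000, 1.0000, 0.0000)
After 1 tick: (0.3000, 0.3400, 0.3600)
After 2 ticks: (0.2760, 0.3748, 0.3492)
After 3 ticks: (0.2779, 0.3717, 0.3504)
After 4 ticks: (0.2778, 0.3719, 0.3503)
P(in 2 jobs after 4 ticks) = 0.3503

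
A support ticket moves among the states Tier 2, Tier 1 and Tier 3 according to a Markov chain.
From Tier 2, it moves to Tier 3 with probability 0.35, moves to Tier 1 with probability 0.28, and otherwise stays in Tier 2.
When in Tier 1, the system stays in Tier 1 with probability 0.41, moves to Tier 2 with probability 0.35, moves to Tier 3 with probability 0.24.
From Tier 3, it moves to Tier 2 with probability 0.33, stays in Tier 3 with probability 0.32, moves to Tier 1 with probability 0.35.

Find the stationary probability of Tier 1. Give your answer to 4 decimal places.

0.3462

Let the stationary distribution be π with π = πP and π_1 + π_2 + π_3 = 1.
π_1 = 0.37·π_1 + 0.35·π_2 + 0.33·π_3
π_2 = 0.28·π_1 + 0.41·π_2 + 0.35·π_3
Solving with the normalization constraint gives π = (0.3510, 0.3462, 0.3028).
So the stationary probability of Tier 1 is 0.3462.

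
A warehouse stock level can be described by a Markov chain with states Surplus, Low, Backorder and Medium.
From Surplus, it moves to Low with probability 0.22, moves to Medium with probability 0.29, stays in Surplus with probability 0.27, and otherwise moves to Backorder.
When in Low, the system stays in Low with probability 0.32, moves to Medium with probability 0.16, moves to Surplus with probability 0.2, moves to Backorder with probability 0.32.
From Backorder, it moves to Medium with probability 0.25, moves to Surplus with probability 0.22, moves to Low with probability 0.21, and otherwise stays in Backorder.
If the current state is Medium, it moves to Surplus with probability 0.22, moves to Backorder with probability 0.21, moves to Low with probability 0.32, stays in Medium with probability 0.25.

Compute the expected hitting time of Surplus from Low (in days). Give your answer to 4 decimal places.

Let t(s) be the expected number of days to first reach Surplus from state s, with t(Surplus) = 0. Conditioning on the first day:
t(Low) = 1 + 0.32·t(Low) + 0.32·t(Backorder) + 0.16·t(Medium)
t(Backorder) = 1 + 0.21·t(Low) + 0.32·t(Backorder) + 0.25·t(Medium)
t(Medium) = 1 + 0.32·t(Low) + 0.21·t(Backorder) + 0.25·t(Medium)
Solving: t(Low) = 4.7607, t(Backorder) = 4.6572, t(Medium) = 4.6686.
Expected days from Low to Surplus: 4.7607.

4.7607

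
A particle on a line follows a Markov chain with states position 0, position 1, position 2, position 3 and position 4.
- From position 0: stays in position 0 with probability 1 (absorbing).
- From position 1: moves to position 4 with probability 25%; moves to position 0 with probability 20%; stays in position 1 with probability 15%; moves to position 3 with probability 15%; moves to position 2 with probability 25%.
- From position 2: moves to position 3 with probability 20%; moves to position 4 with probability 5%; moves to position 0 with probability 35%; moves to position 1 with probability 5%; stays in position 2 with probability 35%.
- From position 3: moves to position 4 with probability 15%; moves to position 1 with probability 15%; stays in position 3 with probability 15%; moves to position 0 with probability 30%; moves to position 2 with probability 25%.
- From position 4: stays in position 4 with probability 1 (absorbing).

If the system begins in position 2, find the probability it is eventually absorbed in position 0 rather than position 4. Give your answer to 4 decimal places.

Let h(s) be the probability of absorption at position 0 starting from transient state s. Then h(position 0) = 1 and h(position 4) = 0. By first-step analysis:
h(position 1) = 0.2·1 + 0.15·h(position 1) + 0.25·h(position 2) + 0.15·h(position 3) + 0.25·0
h(position 2) = 0.35·1 + 0.05·h(position 1) + 0.35·h(position 2) + 0.2·h(position 3) + 0.05·0
h(position 3) = 0.3·1 + 0.15·h(position 1) + 0.25·h(position 2) + 0.15·h(position 3) + 0.15·0
Solving: h(position 1) = 0.5917, h(position 2) = 0.7968, h(position 3) = 0.6917.
Starting from position 2, the probability is 0.7968.

0.7968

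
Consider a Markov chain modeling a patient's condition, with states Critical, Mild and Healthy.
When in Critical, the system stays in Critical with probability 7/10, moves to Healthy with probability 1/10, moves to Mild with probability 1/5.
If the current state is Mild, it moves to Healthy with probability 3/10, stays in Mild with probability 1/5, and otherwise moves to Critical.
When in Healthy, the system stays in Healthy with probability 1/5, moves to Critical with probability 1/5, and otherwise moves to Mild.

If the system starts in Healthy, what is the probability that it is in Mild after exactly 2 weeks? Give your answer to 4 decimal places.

0.2800

Sum over the intermediate state after 1 week:
P = P(Healthy→Critical)·P(Critical→Mild) + P(Healthy→Mild)·P(Mild→Mild) + P(Healthy→Healthy)·P(Healthy→Mild)
  = 0.2×0.2 + 0.6×0.2 + 0.2×0.6
  = 0.0400 + 0.1200 + 0.1200 = 0.2800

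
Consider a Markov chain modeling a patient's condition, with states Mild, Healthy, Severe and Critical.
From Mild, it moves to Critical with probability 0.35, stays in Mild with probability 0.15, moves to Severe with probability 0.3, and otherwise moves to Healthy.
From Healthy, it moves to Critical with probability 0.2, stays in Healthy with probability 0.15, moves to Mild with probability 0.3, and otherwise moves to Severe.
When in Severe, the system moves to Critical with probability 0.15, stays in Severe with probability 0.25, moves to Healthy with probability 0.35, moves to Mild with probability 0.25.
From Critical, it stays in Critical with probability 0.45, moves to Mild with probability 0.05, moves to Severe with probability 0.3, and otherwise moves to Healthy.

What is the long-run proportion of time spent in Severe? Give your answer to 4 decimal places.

Let the stationary distribution be π with π = πP and π_1 + π_2 + π_3 + π_4 = 1.
π_1 = 0.15·π_1 + 0.3·π_2 + 0.25·π_3 + 0.05·π_4
π_2 = 0.2·π_1 + 0.15·π_2 + 0.35·π_3 + 0.2·π_4
π_3 = 0.3·π_1 + 0.35·π_2 + 0.25·π_3 + 0.3·π_4
Solving with the normalization constraint gives π = (0.1862, 0.2329, 0.2968, 0.2841).
So the stationary probability of Severe is 0.2968.

0.2968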